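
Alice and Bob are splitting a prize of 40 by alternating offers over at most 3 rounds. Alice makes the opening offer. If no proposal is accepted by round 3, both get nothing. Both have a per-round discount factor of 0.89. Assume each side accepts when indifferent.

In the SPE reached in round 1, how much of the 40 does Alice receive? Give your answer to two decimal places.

Round 3 (Alice proposes): Bob will accept anything ≥ 0, so Alice offers 0 and keeps 40.
Round 2 (Bob proposes): Alice can get 40 next round, worth 0.89 × 40 = 35.6 now. Bob offers 35.6 and keeps 40 − 35.6 = 4.4.
Round 1 (Alice proposes): Bob can get 4.4 next round, worth 0.89 × 4.4 = 3.916 now. Alice offers 3.916 and keeps 40 − 3.916 = 36.084.

36.08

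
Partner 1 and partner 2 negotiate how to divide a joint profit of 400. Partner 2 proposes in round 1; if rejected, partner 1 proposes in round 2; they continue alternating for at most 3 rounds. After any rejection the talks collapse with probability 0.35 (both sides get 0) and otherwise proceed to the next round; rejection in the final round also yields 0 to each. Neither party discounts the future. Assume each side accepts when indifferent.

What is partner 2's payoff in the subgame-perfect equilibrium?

Round 3 (partner 2 proposes): rejection yields 0 for partner 1; partner 2 offers 0 and keeps 400.
Round 2 (partner 1 proposes): rejecting gives partner 2 an expected 0.65 × 400 = 260. Partner 1 offers 260 and keeps 400 − 260 = 140.
Round 1 (partner 2 proposes): rejecting gives partner 1 an expected 0.65 × 140 = 91; partner 2 offers that and keeps 309.

309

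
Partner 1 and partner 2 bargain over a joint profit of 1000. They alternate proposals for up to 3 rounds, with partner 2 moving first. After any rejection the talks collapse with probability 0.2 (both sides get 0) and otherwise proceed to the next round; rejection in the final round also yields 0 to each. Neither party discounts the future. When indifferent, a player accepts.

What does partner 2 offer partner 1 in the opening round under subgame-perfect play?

By backward induction:
Round 3 (partner 2 proposes): rejection yields 0 for partner 1; partner 2 offers 0 and keeps 1000.
Round 2 (partner 1 proposes): rejecting gives partner 2 an expected 0.8 × 1000 = 800; partner 1 offers that and keeps 200.
Round 1 (partner 2 proposes): rejecting gives partner 1 an expected 0.8 × 200 = 160; partner 2 offers that and keeps 840.

160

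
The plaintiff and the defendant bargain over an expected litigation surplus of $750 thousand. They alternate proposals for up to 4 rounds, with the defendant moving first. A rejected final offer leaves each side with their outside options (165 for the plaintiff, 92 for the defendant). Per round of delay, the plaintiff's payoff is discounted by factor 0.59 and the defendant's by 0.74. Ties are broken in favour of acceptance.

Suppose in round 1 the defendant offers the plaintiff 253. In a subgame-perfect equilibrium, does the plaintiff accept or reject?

Reject

Work out the plaintiff's continuation value if the offer is rejected.
Round 4 (the plaintiff proposes): the defendant gets 92 if talks fail, so the plaintiff offers 92 and keeps 658.
Round 3 (the defendant proposes): the plaintiff can get 658 next round, worth 0.59 × 658 = 388.22 now; the defendant offers that and keeps 361.78.
Round 2 (the plaintiff proposes): the defendant can get 361.78 next round, worth 0.74 × 361.78 = 267.7172 now; the plaintiff offers that and keeps 482.2828.
So by rejecting in round 1, the plaintiff gets 482.2828 next round, worth 0.59 × 482.2828 = 284.546852 now.
Offer 253 < 284.546852, so the plaintiff rejects.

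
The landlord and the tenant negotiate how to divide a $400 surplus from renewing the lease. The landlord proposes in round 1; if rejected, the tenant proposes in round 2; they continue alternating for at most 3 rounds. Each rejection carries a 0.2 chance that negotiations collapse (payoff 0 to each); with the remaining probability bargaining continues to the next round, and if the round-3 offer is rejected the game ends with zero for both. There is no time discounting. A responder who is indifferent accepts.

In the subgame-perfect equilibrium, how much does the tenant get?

Round 3 (the landlord proposes): rejection yields 0 for the tenant; the landlord offers 0 and keeps 400.
Round 2 (the tenant proposes): rejecting gives the landlord an expected 0.8 × 400 = 320; the tenant offers that and keeps 80.
Round 1 (the landlord proposes): rejecting gives the tenant an expected 0.8 × 80 = 64; the landlord offers that and keeps 336.

64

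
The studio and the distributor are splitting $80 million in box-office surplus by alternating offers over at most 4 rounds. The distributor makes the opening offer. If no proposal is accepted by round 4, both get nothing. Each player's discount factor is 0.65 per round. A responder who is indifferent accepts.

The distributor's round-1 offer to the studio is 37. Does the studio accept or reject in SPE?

Reject

Work out the studio's continuation value if the offer is rejected.
Round 4 (the studio proposes): the distributor will accept anything ≥ 0, so the studio offers 0 and keeps 80.
Round 3 (the distributor proposes): the studio can get 80 next round, worth 0.65 × 80 = 52 now, so the distributor offers 52, keeping 28.
Round 2 (the studio proposes): the distributor can get 28 next round, worth 0.65 × 28 = 18.2 now; the studio offers that and keeps 61.8.
So by rejecting in round 1, the studio gets 61.8 next round, worth 0.65 × 61.8 = 40.17 now.
Offer 37 < 40.17, so the studio rejects.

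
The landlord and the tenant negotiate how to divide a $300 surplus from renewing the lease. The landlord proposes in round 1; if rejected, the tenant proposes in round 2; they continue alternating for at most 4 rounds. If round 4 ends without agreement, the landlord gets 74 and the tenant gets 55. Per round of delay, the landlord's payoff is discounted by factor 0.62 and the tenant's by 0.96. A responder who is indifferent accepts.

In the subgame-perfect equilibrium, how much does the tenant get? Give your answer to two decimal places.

Round 4 (the tenant proposes): the landlord gets 74 if talks fail, so the tenant offers 74 and keeps 226.
Round 3 (the landlord proposes): the tenant can get 226 next round, worth 0.96 × 226 = 216.96 now. The landlord offers 216.96 and keeps 300 − 216.96 = 83.04.
Round 2 (the tenant proposes): the landlord can get 83.04 next round, worth 0.62 × 83.04 = 51.4848 now, so the tenant offers 51.4848, keeping 248.5152.
Round 1 (the landlord proposes): the tenant can get 248.5152 next round, worth 0.96 × 248.5152 = 238.574592 now. The landlord offers 238.574592 and keeps 300 − 238.574592 = 61.425408.

238.57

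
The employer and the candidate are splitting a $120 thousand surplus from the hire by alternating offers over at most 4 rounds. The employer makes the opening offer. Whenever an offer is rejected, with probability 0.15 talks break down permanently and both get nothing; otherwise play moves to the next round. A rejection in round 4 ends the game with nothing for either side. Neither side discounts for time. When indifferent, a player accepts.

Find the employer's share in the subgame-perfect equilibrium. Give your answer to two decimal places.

31.01

Round 4 (the candidate proposes): the employer will accept anything ≥ 0, so the candidate offers 0 and keeps 120.
Round 3 (the employer proposes): rejecting gives the candidate an expected 0.85 × 120 = 102, so the employer offers 102, keeping 18.
Round 2 (the candidate proposes): rejecting gives the employer an expected 0.85 × 18 = 15.3, so the candidate offers 15.3, keeping 104.7.
Round 1 (the employer proposes): rejecting gives the candidate an expected 0.85 × 104.7 = 88.995, so the employer offers 88.995, keeping 31.005.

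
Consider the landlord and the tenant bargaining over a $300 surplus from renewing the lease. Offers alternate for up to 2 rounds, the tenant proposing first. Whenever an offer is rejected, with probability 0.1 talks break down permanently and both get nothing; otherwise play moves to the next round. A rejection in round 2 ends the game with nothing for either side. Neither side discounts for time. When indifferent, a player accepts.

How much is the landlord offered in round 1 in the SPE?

270

Round 2 (the landlord proposes): rejection yields 0 for the tenant; the landlord offers 0 and keeps 300.
Round 1 (the tenant proposes): rejecting gives the landlord an expected 0.9 × 300 = 270, so the tenant offers 270, keeping 30.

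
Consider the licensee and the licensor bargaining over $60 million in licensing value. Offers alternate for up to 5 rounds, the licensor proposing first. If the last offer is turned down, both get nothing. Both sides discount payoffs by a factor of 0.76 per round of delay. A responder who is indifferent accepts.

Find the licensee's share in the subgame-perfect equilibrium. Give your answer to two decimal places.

Round 5 (the licensor proposes): the licensee will accept anything ≥ 0, so the licensor offers 0 and keeps 60.
Round 4 (the licensee proposes): the licensor can get 60 next round, worth 0.76 × 60 = 45.6 now. The licensee offers 45.6 and keeps 60 − 45.6 = 14.4.
Round 3 (the licensor proposes): the licensee can get 14.4 next round, worth 0.76 × 14.4 = 10.944 now, so the licensor offers 10.944, keeping 49.056.
Round 2 (the licensee proposes): the licensor can get 49.056 next round, worth 0.76 × 49.056 = 37.28256 now; the licensee offers that and keeps 22.71744.
Round 1 (the licensor proposes): the licensee can get 22.71744 next round, worth 0.76 × 22.71744 = 17.2652544 now; the licensor offers that and keeps 42.7347456.

17.27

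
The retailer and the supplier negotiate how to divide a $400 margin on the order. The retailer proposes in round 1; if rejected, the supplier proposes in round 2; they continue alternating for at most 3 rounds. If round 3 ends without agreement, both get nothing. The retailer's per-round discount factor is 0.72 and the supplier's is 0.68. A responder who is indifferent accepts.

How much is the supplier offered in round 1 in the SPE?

76.16

Solve by backward induction from round 3.
Round 3 (the retailer proposes): rejection yields 0 for the supplier; the retailer offers 0 and keeps 400.
Round 2 (the supplier proposes): the retailer can get 400 next round, worth 0.72 × 400 = 288 now; the supplier offers that and keeps 112.
Round 1 (the retailer proposes): the supplier can get 112 next round, worth 0.68 × 112 = 76.16 now. The retailer offers 76.16 and keeps 400 − 76.16 = 323.84.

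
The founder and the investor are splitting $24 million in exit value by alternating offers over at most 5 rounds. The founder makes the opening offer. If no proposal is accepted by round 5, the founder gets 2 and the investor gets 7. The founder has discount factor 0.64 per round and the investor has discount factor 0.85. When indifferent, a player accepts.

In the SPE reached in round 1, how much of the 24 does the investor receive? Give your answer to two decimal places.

13.41

Round 5 (the founder proposes): the investor gets 7 if talks fail, so the founder offers 7 and keeps 17.
Round 4 (the investor proposes): the founder can get 17 next round, worth 0.64 × 17 = 10.88 now, so the investor offers 10.88, keeping 13.12.
Round 3 (the founder proposes): the investor can get 13.12 next round, worth 0.85 × 13.12 = 11.152 now; the founder offers that and keeps 12.848.
Round 2 (the investor proposes): the founder can get 12.848 next round, worth 0.64 × 12.848 = 8.22272 now. The investor offers 8.22272 and keeps 24 − 8.22272 = 15.77728.
Round 1 (the founder proposes): the investor can get 15.77728 next round, worth 0.85 × 15.77728 = 13.410688 now; the founder offers that and keeps 10.589312.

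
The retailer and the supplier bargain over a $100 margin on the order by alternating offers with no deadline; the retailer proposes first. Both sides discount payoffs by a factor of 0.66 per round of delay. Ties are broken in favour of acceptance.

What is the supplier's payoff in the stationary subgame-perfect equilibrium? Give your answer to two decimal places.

39.76

When the retailer proposes, the supplier accepts any offer worth at least 0.66 times what the supplier would get by proposing next round; and vice versa.
This gives x = 100 − 0.66y and y = 100 − 0.66x, where x and y are each side's share when it proposes.
Hence (1 − 0.66·0.66)x = 100(1 − 0.66), i.e. 0.5644·x = 34.
x ≈ 60.2410; the supplier's share is 100 − x ≈ 39.7590.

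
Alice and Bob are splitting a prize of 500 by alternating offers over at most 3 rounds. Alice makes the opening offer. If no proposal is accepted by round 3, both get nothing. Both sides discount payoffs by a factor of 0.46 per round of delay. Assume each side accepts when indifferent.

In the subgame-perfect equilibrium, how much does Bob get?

124.2

By backward induction:
Round 3 (Alice proposes): rejection yields 0 for Bob; Alice offers 0 and keeps 500.
Round 2 (Bob proposes): Alice can get 500 next round, worth 0.46 × 500 = 230 now; Bob offers that and keeps 270.
Round 1 (Alice proposes): Bob can get 270 next round, worth 0.46 × 270 = 124.2 now; Alice offers that and keeps 375.8.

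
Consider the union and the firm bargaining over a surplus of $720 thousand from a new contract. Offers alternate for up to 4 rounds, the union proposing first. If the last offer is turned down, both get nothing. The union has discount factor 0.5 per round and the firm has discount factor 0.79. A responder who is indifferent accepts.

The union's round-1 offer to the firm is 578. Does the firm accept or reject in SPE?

Accept

Round 4 (the firm proposes): rejection yields 0 for the union; the firm offers 0 and keeps 720.
Round 3 (the union proposes): the firm can get 720 next round, worth 0.79 × 720 = 568.8 now; the union offers that and keeps 151.2.
Round 2 (the firm proposes): the union can get 151.2 next round, worth 0.5 × 151.2 = 75.6 now. The firm offers 75.6 and keeps 720 − 75.6 = 644.4.
So by rejecting in round 1, the firm gets 644.4 next round, worth 0.79 × 644.4 = 509.076 now.
Offer 578 ≥ 509.076, so the firm accepts.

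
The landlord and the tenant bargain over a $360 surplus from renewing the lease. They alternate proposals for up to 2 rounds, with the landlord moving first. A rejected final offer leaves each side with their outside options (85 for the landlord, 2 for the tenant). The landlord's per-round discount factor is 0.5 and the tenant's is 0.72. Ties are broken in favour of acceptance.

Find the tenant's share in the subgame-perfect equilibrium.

Work backward from the last round.
Round 2 (the tenant proposes): the landlord gets 85 if talks fail, so the tenant offers 85 and keeps 275.
Round 1 (the landlord proposes): the tenant can get 275 next round, worth 0.72 × 275 = 198 now. The landlord offers 198 and keeps 360 − 198 = 162.

198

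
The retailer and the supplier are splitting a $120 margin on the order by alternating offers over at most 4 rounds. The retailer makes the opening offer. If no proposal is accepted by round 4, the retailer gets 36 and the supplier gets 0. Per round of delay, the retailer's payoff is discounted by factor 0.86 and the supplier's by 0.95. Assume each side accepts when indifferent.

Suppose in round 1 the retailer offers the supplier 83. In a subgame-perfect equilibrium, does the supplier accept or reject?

Accept

Round 4 (the supplier proposes): the retailer gets 36 if talks fail, so the supplier offers 36 and keeps 84.
Round 3 (the retailer proposes): the supplier can get 84 next round, worth 0.95 × 84 = 79.8 now, so the retailer offers 79.8, keeping 40.2.
Round 2 (the supplier proposes): the retailer can get 40.2 next round, worth 0.86 × 40.2 = 34.572 now. The supplier offers 34.572 and keeps 120 − 34.572 = 85.428.
So by rejecting in round 1, the supplier gets 85.428 next round, worth 0.95 × 85.428 = 81.1566 now.
Offer 83 ≥ 81.1566, so the supplier accepts.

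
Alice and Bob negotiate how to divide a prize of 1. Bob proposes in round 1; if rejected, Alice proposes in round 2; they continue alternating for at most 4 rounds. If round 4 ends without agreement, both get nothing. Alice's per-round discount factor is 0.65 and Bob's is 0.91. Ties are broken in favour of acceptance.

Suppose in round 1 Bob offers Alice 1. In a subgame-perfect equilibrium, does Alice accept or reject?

Accept

Round 4 (Alice proposes): Bob will accept anything ≥ 0, so Alice offers 0 and keeps 1.
Round 3 (Bob proposes): Alice can get 1 next round, worth 0.65 × 1 = 0.65 now. Bob offers 0.65 and keeps 1 − 0.65 = 0.35.
Round 2 (Alice proposes): Bob can get 0.35 next round, worth 0.91 × 0.35 = 0.3185 now. Alice offers 0.3185 and keeps 1 − 0.3185 = 0.6815.
So by rejecting in round 1, Alice gets 0.6815 next round, worth 0.65 × 0.6815 = 0.442975 now.
Offer 1 ≥ 0.442975, so Alice accepts.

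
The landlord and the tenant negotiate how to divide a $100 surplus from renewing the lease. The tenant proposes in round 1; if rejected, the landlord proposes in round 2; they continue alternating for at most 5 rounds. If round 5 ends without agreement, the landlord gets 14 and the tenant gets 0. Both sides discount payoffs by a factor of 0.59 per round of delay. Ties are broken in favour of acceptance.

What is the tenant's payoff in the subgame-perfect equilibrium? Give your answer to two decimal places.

65.69

Solve by backward induction from round 5.
Round 5 (the tenant proposes): the landlord gets 14 if talks fail, so the tenant offers 14 and keeps 86.
Round 4 (the landlord proposes): the tenant can get 86 next round, worth 0.59 × 86 = 50.74 now. The landlord offers 50.74 and keeps 100 − 50.74 = 49.26.
Round 3 (the tenant proposes): the landlord can get 49.26 next round, worth 0.59 × 49.26 = 29.0634 now. The tenant offers 29.0634 and keeps 100 − 29.0634 = 70.9366.
Round 2 (the landlord proposes): the tenant can get 70.9366 next round, worth 0.59 × 70.9366 = 41.852594 now, so the landlord offers 41.852594, keeping 58.147406.
Round 1 (the tenant proposes): the landlord can get 58.147406 next round, worth 0.59 × 58.147406 = 34.30696954 now. The tenant offers 34.30696954 and keeps 100 − 34.30696954 = 65.69303046.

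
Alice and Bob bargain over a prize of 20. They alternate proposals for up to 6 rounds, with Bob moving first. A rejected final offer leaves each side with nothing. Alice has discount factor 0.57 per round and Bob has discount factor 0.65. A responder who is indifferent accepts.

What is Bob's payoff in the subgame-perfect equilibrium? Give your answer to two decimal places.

Round 6 (Alice proposes): Bob will accept anything ≥ 0, so Alice offers 0 and keeps 20.
Round 5 (Bob proposes): Alice can get 20 next round, worth 0.57 × 20 = 11.4 now. Bob offers 11.4 and keeps 20 − 11.4 = 8.6.
Round 4 (Alice proposes): Bob can get 8.6 next round, worth 0.65 × 8.6 = 5.59 now. Alice offers 5.59 and keeps 20 − 5.59 = 14.41.
Round 3 (Bob proposes): Alice can get 14.41 next round, worth 0.57 × 14.41 = 8.2137 now. Bob offers 8.2137 and keeps 20 − 8.2137 = 11.7863.
Round 2 (Alice proposes): Bob can get 11.7863 next round, worth 0.65 × 11.7863 = 7.661095 now. Alice offers 7.661095 and keeps 20 − 7.661095 = 12.338905.
Round 1 (Bob proposes): Alice can get 12.338905 next round, worth 0.57 × 12.338905 = 7.03317585 now. Bob offers 7.03317585 and keeps 20 − 7.03317585 = 12.96682415.

12.97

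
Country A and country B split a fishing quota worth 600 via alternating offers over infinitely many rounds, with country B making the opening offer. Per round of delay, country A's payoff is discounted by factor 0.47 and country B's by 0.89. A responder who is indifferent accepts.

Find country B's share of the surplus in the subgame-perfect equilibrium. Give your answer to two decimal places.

When country B proposes, country A accepts any offer worth at least 0.47 times what country A would get by proposing next round; and vice versa.
This gives x = 600 − 0.47y and y = 600 − 0.89x, where x and y are each side's share when it proposes.
Hence (1 − 0.47·0.89)x = 600(1 − 0.47), i.e. 0.5817·x = 318.
x ≈ 546.6735; country A's share is 600 − x ≈ 53.3265.

546.67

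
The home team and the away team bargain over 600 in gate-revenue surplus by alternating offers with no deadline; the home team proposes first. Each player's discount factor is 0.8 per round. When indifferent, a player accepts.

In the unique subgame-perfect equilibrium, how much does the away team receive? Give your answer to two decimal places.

Let x be the home team's share when the home team proposes and y be the away team's share when the away team proposes.
The away team accepts iff offered ≥ 0.8·y, so x = 600 − 0.8y. Symmetrically y = 600 − 0.8x.
Substituting: x = 600 − 0.8(600 − 0.8x), giving x(1 − 0.8·0.8) = 600(1 − 0.8).
So x = 600 × 0.2 / 0.36 ≈ 333.3333, and the away team receives 600 − x ≈ 266.6667.

266.67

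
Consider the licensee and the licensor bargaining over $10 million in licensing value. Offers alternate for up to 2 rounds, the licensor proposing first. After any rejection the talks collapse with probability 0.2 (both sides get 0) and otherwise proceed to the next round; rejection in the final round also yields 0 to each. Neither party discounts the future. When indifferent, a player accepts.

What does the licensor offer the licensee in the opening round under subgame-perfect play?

Round 2 (the licensee proposes): rejection yields 0 for the licensor; the licensee offers 0 and keeps 10.
Round 1 (the licensor proposes): rejecting gives the licensee an expected 0.8 × 10 = 8, so the licensor offers 8, keeping 2.

8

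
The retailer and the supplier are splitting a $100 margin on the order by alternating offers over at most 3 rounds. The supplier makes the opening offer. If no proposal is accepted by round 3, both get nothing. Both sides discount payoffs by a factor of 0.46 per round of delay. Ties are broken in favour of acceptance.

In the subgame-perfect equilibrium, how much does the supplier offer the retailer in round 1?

24.84

Solve by backward induction from round 3.
Round 3 (the supplier proposes): the retailer will accept anything ≥ 0, so the supplier offers 0 and keeps 100.
Round 2 (the retailer proposes): the supplier can get 100 next round, worth 0.46 × 100 = 46 now. The retailer offers 46 and keeps 100 − 46 = 54.
Round 1 (the supplier proposes): the retailer can get 54 next round, worth 0.46 × 54 = 24.84 now; the supplier offers that and keeps 75.16.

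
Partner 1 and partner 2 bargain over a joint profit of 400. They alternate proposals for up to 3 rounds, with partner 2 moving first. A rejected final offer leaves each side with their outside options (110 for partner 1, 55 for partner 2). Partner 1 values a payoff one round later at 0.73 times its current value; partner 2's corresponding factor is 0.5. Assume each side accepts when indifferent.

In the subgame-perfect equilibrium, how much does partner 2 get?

Round 3 (partner 2 proposes): partner 1 gets 110 if talks fail, so partner 2 offers 110 and keeps 290.
Round 2 (partner 1 proposes): partner 2 can get 290 next round, worth 0.5 × 290 = 145 now, so partner 1 offers 145, keeping 255.
Round 1 (partner 2 proposes): partner 1 can get 255 next round, worth 0.73 × 255 = 186.15 now, so partner 2 offers 186.15, keeping 213.85.

213.85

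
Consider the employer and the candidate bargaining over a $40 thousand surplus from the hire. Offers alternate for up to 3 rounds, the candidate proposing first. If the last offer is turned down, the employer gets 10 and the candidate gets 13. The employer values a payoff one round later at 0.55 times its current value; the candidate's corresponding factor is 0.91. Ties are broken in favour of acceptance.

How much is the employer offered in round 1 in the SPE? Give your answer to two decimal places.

6.99

Round 3 (the candidate proposes): the employer gets 10 if talks fail, so the candidate offers 10 and keeps 30.
Round 2 (the employer proposes): the candidate can get 30 next round, worth 0.91 × 30 = 27.3 now. The employer offers 27.3 and keeps 40 − 27.3 = 12.7.
Round 1 (the candidate proposes): the employer can get 12.7 next round, worth 0.55 × 12.7 = 6.985 now; the candidate offers that and keeps 33.015.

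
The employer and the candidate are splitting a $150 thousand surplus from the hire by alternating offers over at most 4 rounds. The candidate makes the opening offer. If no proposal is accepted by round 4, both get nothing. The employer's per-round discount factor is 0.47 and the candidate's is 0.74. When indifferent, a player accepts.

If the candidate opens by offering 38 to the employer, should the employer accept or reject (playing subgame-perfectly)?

Reject

Work out the employer's continuation value if the offer is rejected.
Round 4 (the employer proposes): rejection yields 0 for the candidate; the employer offers 0 and keeps 150.
Round 3 (the candidate proposes): the employer can get 150 next round, worth 0.47 × 150 = 70.5 now; the candidate offers that and keeps 79.5.
Round 2 (the employer proposes): the candidate can get 79.5 next round, worth 0.74 × 79.5 = 58.83 now, so the employer offers 58.83, keeping 91.17.
So by rejecting in round 1, the employer gets 91.17 next round, worth 0.47 × 91.17 = 42.8499 now.
Offer 38 < 42.8499, so the employer rejects.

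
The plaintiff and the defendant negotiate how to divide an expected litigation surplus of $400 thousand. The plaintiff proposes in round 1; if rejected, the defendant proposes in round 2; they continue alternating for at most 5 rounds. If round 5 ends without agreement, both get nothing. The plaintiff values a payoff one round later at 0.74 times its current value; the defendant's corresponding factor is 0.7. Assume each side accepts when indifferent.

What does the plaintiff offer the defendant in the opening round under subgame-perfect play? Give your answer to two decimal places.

110.51

Solve by backward induction from round 5.
Round 5 (the plaintiff proposes): the defendant will accept anything ≥ 0, so the plaintiff offers 0 and keeps 400.
Round 4 (the defendant proposes): the plaintiff can get 400 next round, worth 0.74 × 400 = 296 now, so the defendant offers 296, keeping 104.
Round 3 (the plaintiff proposes): the defendant can get 104 next round, worth 0.7 × 104 = 72.8 now, so the plaintiff offers 72.8, keeping 327.2.
Round 2 (the defendant proposes): the plaintiff can get 327.2 next round, worth 0.74 × 327.2 = 242.128 now, so the defendant offers 242.128, keeping 157.872.
Round 1 (the plaintiff proposes): the defendant can get 157.872 next round, worth 0.7 × 157.872 = 110.5104 now. The plaintiff offers 110.5104 and keeps 400 − 110.5104 = 289.4896.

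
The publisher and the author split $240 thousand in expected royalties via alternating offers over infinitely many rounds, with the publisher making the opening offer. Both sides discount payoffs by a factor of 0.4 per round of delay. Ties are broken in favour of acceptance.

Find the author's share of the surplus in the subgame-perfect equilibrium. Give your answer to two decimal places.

In a stationary SPE each proposer offers the other exactly their discounted continuation value.
If the publisher keeps x when proposing and the author keeps y when proposing, then x = 240 − 0.4y and y = 240 − 0.4x.
Solving: x = 240(1 − 0.4) / (1 − 0.4·0.4) = 144 / 0.84 ≈ 171.4286.
The author gets 240 − 171.4286 ≈ 68.5714.

68.57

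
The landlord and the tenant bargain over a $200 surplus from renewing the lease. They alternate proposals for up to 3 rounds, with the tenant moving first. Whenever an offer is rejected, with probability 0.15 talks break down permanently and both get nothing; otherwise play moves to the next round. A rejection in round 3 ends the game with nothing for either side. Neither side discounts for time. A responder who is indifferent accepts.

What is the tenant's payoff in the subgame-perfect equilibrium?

174.5

By backward induction:
Round 3 (the tenant proposes): the landlord will accept anything ≥ 0, so the tenant offers 0 and keeps 200.
Round 2 (the landlord proposes): rejecting gives the tenant an expected 0.85 × 200 = 170. The landlord offers 170 and keeps 200 − 170 = 30.
Round 1 (the tenant proposes): rejecting gives the landlord an expected 0.85 × 30 = 25.5; the tenant offers that and keeps 174.5.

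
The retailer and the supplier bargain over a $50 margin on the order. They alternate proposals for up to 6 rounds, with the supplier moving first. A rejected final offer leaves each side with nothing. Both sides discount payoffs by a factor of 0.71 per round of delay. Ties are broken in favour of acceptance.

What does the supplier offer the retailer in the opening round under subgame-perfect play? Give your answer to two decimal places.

Round 6 (the retailer proposes): the supplier will accept anything ≥ 0, so the retailer offers 0 and keeps 50.
Round 5 (the supplier proposes): the retailer can get 50 next round, worth 0.71 × 50 = 35.5 now, so the supplier offers 35.5, keeping 14.5.
Round 4 (the retailer proposes): the supplier can get 14.5 next round, worth 0.71 × 14.5 = 10.295 now; the retailer offers that and keeps 39.705.
Round 3 (the supplier proposes): the retailer can get 39.705 next round, worth 0.71 × 39.705 = 28.19055 now. The supplier offers 28.19055 and keeps 50 − 28.19055 = 21.80945.
Round 2 (the retailer proposes): the supplier can get 21.80945 next round, worth 0.71 × 21.80945 = 15.4847095 now; the retailer offers that and keeps 34.5152905.
Round 1 (the supplier proposes): the retailer can get 34.5152905 next round, worth 0.71 × 34.5152905 = 24.505856255 now. The supplier offers 24.505856255 and keeps 50 − 24.505856255 = 25.494143745.

24.51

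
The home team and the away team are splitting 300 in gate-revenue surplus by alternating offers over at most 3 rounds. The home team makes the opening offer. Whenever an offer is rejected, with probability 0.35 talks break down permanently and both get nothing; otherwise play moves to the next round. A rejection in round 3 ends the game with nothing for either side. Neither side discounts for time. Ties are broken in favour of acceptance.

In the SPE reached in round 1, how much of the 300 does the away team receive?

68.25

Round 3 (the home team proposes): the away team will accept anything ≥ 0, so the home team offers 0 and keeps 300.
Round 2 (the away team proposes): rejecting gives the home team an expected 0.65 × 300 = 195. The away team offers 195 and keeps 300 − 195 = 105.
Round 1 (the home team proposes): rejecting gives the away team an expected 0.65 × 105 = 68.25. The home team offers 68.25 and keeps 300 − 68.25 = 231.75.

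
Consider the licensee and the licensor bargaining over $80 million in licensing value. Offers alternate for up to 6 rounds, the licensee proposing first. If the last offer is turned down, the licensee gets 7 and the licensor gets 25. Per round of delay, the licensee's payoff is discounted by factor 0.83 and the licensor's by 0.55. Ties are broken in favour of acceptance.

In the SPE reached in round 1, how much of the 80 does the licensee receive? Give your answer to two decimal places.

60.74

Round 6 (the licensor proposes): the licensee gets 7 if talks fail, so the licensor offers 7 and keeps 73.
Round 5 (the licensee proposes): the licensor can get 73 next round, worth 0.55 × 73 = 40.15 now; the licensee offers that and keeps 39.85.
Round 4 (the licensor proposes): the licensee can get 39.85 next round, worth 0.83 × 39.85 = 33.0755 now; the licensor offers that and keeps 46.9245.
Round 3 (the licensee proposes): the licensor can get 46.9245 next round, worth 0.55 × 46.9245 = 25.808475 now. The licensee offers 25.808475 and keeps 80 − 25.808475 = 54.191525.
Round 2 (the licensor proposes): the licensee can get 54.191525 next round, worth 0.83 × 54.191525 = 44.97896575 now. The licensor offers 44.97896575 and keeps 80 − 44.97896575 = 35.02103425.
Round 1 (the licensee proposes): the licensor can get 35.02103425 next round, worth 0.55 × 35.02103425 = 19.2615688375 now. The licensee offers 19.2615688375 and keeps 80 − 19.2615688375 = 60.7384311625.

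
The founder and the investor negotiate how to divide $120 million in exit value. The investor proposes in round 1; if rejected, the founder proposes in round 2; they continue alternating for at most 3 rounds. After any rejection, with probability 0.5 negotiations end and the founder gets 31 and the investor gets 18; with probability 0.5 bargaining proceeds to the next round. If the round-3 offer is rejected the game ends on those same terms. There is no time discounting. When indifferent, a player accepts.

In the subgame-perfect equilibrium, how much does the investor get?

71.25

Round 3 (the investor proposes): the founder gets 31 if talks fail, so the investor offers 31 and keeps 89.
Round 2 (the founder proposes): rejecting gives the investor an expected 0.5 × 89 + 0.5 × 18 = 53.5; the founder offers that and keeps 66.5.
Round 1 (the investor proposes): rejecting gives the founder an expected 0.5 × 66.5 + 0.5 × 31 = 48.75. The investor offers 48.75 and keeps 120 − 48.75 = 71.25.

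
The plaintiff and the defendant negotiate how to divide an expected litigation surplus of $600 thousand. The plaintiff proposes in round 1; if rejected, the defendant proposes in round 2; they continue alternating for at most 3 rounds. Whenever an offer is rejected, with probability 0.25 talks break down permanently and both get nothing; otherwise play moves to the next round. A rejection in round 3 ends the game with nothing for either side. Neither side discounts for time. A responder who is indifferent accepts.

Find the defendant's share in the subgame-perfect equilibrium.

By backward induction:
Round 3 (the plaintiff proposes): the defendant will accept anything ≥ 0, so the plaintiff offers 0 and keeps 600.
Round 2 (the defendant proposes): rejecting gives the plaintiff an expected 0.75 × 600 = 450. The defendant offers 450 and keeps 600 − 450 = 150.
Round 1 (the plaintiff proposes): rejecting gives the defendant an expected 0.75 × 150 = 112.5, so the plaintiff offers 112.5, keeping 487.5.

112.5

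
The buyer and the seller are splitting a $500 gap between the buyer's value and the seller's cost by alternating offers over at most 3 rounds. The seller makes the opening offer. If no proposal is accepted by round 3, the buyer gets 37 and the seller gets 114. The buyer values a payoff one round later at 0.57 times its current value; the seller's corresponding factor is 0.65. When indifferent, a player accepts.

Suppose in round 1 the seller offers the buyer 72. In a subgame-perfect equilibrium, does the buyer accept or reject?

Round 3 (the seller proposes): the buyer gets 37 if talks fail, so the seller offers 37 and keeps 463.
Round 2 (the buyer proposes): the seller can get 463 next round, worth 0.65 × 463 = 300.95 now, so the buyer offers 300.95, keeping 199.05.
So by rejecting in round 1, the buyer gets 199.05 next round, worth 0.57 × 199.05 = 113.4585 now.
Offer 72 < 113.4585, so the buyer rejects.

Reject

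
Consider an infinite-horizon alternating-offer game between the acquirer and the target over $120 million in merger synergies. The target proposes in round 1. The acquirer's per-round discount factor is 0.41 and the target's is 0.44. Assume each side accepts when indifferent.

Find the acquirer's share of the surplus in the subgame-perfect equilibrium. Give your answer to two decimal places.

In a stationary SPE each proposer offers the other exactly their discounted continuation value.
If the target keeps x when proposing and the acquirer keeps y when proposing, then x = 120 − 0.41y and y = 120 − 0.44x.
Solving: x = 120(1 − 0.41) / (1 − 0.44·0.41) = 70.8 / 0.8196 ≈ 86.3836.
The acquirer gets 120 − 86.3836 ≈ 33.6164.

33.62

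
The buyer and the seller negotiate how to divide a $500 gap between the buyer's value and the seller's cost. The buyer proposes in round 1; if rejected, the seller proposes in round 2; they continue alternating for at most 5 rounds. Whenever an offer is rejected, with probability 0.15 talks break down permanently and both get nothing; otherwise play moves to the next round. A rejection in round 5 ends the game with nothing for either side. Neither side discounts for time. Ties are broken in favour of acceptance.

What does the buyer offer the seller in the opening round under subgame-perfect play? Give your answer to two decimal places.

109.81

Round 5 (the buyer proposes): the seller will accept anything ≥ 0, so the buyer offers 0 and keeps 500.
Round 4 (the seller proposes): rejecting gives the buyer an expected 0.85 × 500 = 425; the seller offers that and keeps 75.
Round 3 (the buyer proposes): rejecting gives the seller an expected 0.85 × 75 = 63.75. The buyer offers 63.75 and keeps 500 − 63.75 = 436.25.
Round 2 (the seller proposes): rejecting gives the buyer an expected 0.85 × 436.25 = 370.8125, so the seller offers 370.8125, keeping 129.1875.
Round 1 (the buyer proposes): rejecting gives the seller an expected 0.85 × 129.1875 = 109.809375; the buyer offers that and keeps 390.190625.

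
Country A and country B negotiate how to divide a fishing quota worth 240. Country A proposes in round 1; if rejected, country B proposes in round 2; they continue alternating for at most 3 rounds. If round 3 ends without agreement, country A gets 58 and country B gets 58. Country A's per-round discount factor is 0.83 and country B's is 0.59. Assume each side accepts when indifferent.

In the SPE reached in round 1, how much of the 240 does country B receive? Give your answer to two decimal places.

Round 3 (country A proposes): country B gets 58 if talks fail, so country A offers 58 and keeps 182.
Round 2 (country B proposes): country A can get 182 next round, worth 0.83 × 182 = 151.06 now, so country B offers 151.06, keeping 88.94.
Round 1 (country A proposes): country B can get 88.94 next round, worth 0.59 × 88.94 = 52.4746 now, so country A offers 52.4746, keeping 187.5254.

52.47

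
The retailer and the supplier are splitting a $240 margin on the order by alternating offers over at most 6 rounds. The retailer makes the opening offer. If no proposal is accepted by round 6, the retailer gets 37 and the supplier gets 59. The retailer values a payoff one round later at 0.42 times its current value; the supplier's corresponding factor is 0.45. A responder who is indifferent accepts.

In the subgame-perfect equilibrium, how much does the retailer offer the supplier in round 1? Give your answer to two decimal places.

Round 6 (the supplier proposes): the retailer gets 37 if talks fail, so the supplier offers 37 and keeps 203.
Round 5 (the retailer proposes): the supplier can get 203 next round, worth 0.45 × 203 = 91.35 now; the retailer offers that and keeps 148.65.
Round 4 (the supplier proposes): the retailer can get 148.65 next round, worth 0.42 × 148.65 = 62.433 now. The supplier offers 62.433 and keeps 240 − 62.433 = 177.567.
Round 3 (the retailer proposes): the supplier can get 177.567 next round, worth 0.45 × 177.567 = 79.90515 now; the retailer offers that and keeps 160.09485.
Round 2 (the supplier proposes): the retailer can get 160.09485 next round, worth 0.42 × 160.09485 = 67.239837 now; the supplier offers that and keeps 172.760163.
Round 1 (the retailer proposes): the supplier can get 172.760163 next round, worth 0.45 × 172.760163 = 77.74207335 now. The retailer offers 77.74207335 and keeps 240 − 77.74207335 = 162.25792665.

77.74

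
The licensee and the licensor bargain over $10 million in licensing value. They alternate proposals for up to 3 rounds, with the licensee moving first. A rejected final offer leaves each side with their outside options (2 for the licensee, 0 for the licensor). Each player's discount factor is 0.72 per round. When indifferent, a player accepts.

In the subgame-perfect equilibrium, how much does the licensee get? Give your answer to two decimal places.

7.98

Solve by backward induction from round 3.
Round 3 (the licensee proposes): rejection yields 0 for the licensor; the licensee offers 0 and keeps 10.
Round 2 (the licensor proposes): the licensee can get 10 next round, worth 0.72 × 10 = 7.2 now; the licensor offers that and keeps 2.8.
Round 1 (the licensee proposes): the licensor can get 2.8 next round, worth 0.72 × 2.8 = 2.016 now, so the licensee offers 2.016, keeping 7.984.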